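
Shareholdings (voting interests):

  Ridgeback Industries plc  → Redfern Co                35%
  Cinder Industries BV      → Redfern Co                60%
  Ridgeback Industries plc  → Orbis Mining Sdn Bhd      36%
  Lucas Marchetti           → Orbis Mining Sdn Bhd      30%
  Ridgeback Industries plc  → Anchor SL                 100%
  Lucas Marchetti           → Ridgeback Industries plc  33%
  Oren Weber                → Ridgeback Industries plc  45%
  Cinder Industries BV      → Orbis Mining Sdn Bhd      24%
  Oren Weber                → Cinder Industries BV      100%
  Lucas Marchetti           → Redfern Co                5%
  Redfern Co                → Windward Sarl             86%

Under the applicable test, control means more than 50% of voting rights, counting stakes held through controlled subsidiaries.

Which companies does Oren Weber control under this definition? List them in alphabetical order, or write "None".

Cinder Industries BV, Redfern Co, Windward Sarl

Oren holds 100% of Cinder, so Oren controls Cinder.
Cinder holds 60% of Redfern, so Oren controls Redfern.
Redfern holds 86% of Windward, so Oren controls Windward.
No other company's threshold is met.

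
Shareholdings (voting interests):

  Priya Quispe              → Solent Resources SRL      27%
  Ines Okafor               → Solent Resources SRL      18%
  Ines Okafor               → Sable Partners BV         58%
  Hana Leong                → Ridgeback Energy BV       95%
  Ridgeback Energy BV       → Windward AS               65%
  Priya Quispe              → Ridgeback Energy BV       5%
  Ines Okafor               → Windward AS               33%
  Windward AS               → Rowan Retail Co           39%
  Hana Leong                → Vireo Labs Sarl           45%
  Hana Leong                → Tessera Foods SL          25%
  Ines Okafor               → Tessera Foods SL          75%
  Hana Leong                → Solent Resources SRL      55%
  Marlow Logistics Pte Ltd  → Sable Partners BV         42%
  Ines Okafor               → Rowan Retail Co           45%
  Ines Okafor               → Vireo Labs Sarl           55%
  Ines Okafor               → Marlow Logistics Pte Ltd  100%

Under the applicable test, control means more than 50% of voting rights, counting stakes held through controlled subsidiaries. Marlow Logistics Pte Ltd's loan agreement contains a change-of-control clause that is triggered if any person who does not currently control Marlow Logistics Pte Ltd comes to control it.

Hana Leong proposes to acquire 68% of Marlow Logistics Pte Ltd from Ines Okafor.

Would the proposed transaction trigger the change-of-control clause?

The purchase adds only to Hana's holdings (Ines's stake shrinks), so Hana is the only person who could newly come to control Marlow.
Hana holds 95% of Ridgeback, so Hana controls Ridgeback.
Hana holds 55% of Solent, so Hana controls Solent.
Ridgeback holds 65% of Windward, so Hana controls Windward.
Neither Hana nor any entity Hana controls holds any voting interest in Marlow.
So before the transaction, Hana does not control Marlow.
After the purchase, Hana holds 68% of Marlow directly, and Ines's stake falls to 32%.
Hana holds 68% of Marlow, so Hana controls Marlow.
Hana did not control Marlow before and does after, so the clause is triggered.

Yes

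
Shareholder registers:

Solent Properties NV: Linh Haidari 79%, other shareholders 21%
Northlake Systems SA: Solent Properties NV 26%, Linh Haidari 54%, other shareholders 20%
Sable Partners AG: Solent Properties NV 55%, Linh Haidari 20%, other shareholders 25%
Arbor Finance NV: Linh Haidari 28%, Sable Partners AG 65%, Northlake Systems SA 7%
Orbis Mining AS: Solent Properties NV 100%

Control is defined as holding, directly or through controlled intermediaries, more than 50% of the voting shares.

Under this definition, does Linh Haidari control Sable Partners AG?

Yes

Linh holds 79% of Solent, so Linh controls Solent.
Solent and Linh together hold 55% + 20% = 75% of Sable, so Linh controls Sable.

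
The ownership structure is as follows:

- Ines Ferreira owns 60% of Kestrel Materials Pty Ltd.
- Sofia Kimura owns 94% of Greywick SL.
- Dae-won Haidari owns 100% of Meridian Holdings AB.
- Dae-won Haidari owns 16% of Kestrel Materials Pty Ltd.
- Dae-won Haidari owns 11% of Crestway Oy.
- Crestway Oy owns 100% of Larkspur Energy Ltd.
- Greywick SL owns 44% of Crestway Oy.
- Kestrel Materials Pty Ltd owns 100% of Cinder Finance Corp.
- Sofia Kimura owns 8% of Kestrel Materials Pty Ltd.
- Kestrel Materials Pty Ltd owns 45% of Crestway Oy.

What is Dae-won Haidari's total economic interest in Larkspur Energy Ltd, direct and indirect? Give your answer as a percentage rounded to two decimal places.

18.20%

Dae-won reaches Larkspur along 2 paths.
Via Crestway: 11% × 100% = 11%.
Via Kestrel → Crestway: 16% × 45% × 100% = 7.2%.
Total: 11% + 7.2% = 18.2%.
Rounded: 18.20%.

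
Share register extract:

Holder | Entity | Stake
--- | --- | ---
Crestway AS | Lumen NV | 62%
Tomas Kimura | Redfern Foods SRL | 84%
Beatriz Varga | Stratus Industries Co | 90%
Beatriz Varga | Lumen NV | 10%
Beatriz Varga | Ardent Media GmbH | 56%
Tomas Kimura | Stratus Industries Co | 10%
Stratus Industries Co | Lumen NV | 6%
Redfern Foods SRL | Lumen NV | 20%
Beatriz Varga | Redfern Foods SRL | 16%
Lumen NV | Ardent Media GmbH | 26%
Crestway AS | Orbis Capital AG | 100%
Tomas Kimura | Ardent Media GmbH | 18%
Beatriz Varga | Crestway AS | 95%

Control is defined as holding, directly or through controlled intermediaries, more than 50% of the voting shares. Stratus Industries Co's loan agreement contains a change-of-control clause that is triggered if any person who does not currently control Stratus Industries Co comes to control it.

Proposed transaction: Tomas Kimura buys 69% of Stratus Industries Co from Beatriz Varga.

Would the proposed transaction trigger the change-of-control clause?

Yes

The purchase adds only to Tomas's holdings (Beatriz's stake shrinks), so Tomas is the only person who could newly come to control Stratus.
Tomas holds 84% of Redfern, so Tomas controls Redfern.
In Stratus, Tomas's side holds only 10%, not > 50%.
So before the transaction, Tomas does not control Stratus.
After the purchase, Tomas's direct stake in Stratus rises to 10% + 69% = 79%, and Beatriz's stake falls to 21%.
Tomas holds 79% of Stratus, so Tomas controls Stratus.
Tomas did not control Stratus before and does after, so the clause is triggered.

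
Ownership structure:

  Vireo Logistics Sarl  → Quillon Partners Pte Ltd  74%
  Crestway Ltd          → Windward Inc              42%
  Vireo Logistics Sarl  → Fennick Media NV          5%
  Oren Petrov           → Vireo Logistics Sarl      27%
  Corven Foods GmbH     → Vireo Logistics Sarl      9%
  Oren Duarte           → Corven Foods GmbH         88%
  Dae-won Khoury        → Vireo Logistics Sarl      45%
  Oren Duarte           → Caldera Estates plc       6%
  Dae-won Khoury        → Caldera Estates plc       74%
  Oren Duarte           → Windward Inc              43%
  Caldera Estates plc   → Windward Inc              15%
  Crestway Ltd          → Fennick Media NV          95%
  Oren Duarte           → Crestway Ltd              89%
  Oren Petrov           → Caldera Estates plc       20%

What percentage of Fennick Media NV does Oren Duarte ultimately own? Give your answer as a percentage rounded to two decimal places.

Oren Duarte reaches Fennick along 2 paths.
Via Crestway: 89% × 95% = 84.55%.
Via Corven → Vireo: 88% × 9% × 5% = 0.396%.
Total: 84.55% + 0.396% = 84.946%.
Rounded: 84.95%.

84.95%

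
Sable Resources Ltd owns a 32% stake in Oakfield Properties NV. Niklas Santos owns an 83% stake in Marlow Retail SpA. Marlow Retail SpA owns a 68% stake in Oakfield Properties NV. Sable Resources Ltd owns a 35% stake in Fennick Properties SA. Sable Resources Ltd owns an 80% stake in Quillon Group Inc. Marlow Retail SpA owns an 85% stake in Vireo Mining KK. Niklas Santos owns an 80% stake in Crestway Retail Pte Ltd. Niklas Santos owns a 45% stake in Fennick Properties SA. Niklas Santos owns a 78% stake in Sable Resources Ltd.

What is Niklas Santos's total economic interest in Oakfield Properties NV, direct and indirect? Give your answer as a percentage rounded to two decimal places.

81.40%

Niklas reaches Oakfield along 2 paths.
Via Marlow: 83% × 68% = 56.44%.
Via Sable: 78% × 32% = 24.96%.
Total: 56.44% + 24.96% = 81.4%.
Rounded: 81.40%.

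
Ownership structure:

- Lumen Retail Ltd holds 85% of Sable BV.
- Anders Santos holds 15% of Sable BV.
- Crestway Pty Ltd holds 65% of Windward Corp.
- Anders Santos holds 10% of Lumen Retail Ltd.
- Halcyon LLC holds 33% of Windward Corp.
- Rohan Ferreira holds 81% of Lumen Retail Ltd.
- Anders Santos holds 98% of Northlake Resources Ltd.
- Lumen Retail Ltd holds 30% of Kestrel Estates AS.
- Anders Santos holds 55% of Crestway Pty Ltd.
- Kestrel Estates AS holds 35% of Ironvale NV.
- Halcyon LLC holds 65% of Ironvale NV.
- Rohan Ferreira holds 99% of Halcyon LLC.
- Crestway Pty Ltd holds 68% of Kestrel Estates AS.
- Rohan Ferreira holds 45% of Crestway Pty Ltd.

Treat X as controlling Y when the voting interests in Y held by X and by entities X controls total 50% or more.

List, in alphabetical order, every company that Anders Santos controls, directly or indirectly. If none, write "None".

Crestway Pty Ltd, Kestrel Estates AS, Northlake Resources Ltd, Windward Corp

Anders holds 55% of Crestway, so Anders controls Crestway.
Crestway holds 65% of Windward, so Anders controls Windward.
Crestway holds 68% of Kestrel, so Anders controls Kestrel.
Anders holds 98% of Northlake, so Anders controls Northlake.
No other company's threshold is met.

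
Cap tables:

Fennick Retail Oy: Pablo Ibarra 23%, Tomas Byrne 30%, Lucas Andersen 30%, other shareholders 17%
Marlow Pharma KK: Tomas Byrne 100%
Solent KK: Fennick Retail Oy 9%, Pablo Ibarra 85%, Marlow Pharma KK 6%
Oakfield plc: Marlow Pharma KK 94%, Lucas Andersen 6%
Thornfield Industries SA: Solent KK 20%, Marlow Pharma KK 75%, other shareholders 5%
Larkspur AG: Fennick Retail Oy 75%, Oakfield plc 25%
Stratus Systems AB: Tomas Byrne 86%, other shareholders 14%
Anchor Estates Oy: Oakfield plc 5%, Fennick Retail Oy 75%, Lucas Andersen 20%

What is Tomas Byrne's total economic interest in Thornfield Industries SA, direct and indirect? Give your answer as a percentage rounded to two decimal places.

Tomas reaches Thornfield along 3 paths.
Via Fennick → Solent: 30% × 9% × 20% = 0.54%.
Via Marlow → Solent: 100% × 6% × 20% = 1.2%.
Via Marlow: 100% × 75% = 75%.
Total: 0.54% + 1.2% + 75% = 76.74%.

76.74%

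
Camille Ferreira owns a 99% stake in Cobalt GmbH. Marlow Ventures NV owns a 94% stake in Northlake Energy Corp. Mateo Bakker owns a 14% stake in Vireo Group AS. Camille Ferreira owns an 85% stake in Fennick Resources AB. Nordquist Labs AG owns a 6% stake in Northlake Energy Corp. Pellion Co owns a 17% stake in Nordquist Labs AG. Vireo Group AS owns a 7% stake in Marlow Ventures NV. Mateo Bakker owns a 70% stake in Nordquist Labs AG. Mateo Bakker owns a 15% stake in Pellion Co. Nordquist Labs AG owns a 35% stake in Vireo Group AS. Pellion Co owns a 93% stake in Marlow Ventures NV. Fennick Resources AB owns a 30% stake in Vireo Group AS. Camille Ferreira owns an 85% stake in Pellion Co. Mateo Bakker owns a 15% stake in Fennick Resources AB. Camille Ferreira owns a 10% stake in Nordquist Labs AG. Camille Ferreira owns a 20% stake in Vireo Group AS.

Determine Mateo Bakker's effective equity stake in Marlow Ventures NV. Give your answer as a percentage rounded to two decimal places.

Mateo reaches Marlow along 5 paths.
Via Nordquist → Vireo: 70% × 35% × 7% = 1.715%.
Via Pellion → Nordquist → Vireo: 15% × 17% × 35% × 7% = 0.062475%.
Via Fennick → Vireo: 15% × 30% × 7% = 0.315%.
Via Vireo: 14% × 7% = 0.98%.
Via Pellion: 15% × 93% = 13.95%.
Total: 1.715% + 0.062475% + 0.315% + 0.98% + 13.95% = 17.022475%.
Rounded: 17.02%.

17.02%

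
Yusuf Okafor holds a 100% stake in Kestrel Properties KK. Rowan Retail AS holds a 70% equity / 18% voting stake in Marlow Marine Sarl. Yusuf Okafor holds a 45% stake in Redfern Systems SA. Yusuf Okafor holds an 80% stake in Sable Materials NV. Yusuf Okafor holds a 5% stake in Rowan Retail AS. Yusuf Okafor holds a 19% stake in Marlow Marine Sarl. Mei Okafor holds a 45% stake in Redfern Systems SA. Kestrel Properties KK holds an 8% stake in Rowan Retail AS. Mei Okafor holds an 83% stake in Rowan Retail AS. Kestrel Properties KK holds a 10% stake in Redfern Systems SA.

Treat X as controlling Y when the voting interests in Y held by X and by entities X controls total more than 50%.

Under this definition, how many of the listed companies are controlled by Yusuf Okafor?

Yusuf holds 100% of Kestrel, so Yusuf controls Kestrel.
Yusuf and Kestrel together hold 45% + 10% = 55% of Redfern, so Yusuf controls Redfern.
Yusuf holds 80% of Sable, so Yusuf controls Sable.
No other company's threshold is met.
Yusuf controls 3 companies.

3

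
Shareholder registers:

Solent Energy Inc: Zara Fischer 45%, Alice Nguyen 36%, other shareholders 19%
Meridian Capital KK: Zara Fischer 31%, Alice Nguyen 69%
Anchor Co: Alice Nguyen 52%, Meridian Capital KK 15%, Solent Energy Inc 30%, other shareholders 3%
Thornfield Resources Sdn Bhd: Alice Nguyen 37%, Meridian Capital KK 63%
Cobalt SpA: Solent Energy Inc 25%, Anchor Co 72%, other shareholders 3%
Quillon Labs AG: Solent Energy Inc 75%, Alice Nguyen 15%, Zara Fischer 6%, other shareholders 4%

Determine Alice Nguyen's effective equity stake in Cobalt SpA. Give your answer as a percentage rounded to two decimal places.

61.67%

Alice reaches Cobalt along 4 paths.
Via Solent: 36% × 25% = 9%.
Via Anchor: 52% × 72% = 37.44%.
Via Meridian → Anchor: 69% × 15% × 72% = 7.452%.
Via Solent → Anchor: 36% × 30% × 72% = 7.776%.
Total: 9% + 37.44% + 7.452% + 7.776% = 61.668%.
Rounded: 61.67%.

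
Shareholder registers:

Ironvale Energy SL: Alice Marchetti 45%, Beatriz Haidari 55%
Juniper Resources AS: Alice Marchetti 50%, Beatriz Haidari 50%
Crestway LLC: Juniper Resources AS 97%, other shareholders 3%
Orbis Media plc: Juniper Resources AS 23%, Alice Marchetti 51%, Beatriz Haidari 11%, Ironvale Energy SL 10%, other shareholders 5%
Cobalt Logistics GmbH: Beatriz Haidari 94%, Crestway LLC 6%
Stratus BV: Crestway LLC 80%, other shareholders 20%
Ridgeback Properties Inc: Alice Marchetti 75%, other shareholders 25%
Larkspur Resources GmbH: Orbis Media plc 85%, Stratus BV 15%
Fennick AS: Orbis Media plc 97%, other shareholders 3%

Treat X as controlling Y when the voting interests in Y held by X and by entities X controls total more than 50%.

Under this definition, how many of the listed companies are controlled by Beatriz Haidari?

2

Beatriz holds 55% of Ironvale, so Beatriz controls Ironvale.
Beatriz holds 94% of Cobalt, so Beatriz controls Cobalt.
No other company's threshold is met.
Beatriz controls 2 companies.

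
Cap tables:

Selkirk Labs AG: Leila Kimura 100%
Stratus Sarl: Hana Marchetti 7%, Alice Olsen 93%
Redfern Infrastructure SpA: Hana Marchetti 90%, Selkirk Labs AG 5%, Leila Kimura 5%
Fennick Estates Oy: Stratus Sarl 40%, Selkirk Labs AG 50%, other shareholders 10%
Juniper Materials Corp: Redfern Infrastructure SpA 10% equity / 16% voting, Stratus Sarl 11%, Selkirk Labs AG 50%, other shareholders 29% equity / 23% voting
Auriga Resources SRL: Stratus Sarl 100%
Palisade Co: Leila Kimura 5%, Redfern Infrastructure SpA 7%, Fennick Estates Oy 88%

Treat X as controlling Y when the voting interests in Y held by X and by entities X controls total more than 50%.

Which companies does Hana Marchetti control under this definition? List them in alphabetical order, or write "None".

Redfern Infrastructure SpA

Hana holds 90% of Redfern, so Hana controls Redfern.
No other company's threshold is met.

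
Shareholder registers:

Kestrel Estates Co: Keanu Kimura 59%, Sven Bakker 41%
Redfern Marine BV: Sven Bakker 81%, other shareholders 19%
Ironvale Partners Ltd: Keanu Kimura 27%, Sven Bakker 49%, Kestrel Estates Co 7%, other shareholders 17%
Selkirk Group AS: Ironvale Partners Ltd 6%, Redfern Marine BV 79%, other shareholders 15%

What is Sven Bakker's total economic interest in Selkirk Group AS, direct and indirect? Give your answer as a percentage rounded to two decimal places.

Sven reaches Selkirk along 3 paths.
Via Ironvale: 49% × 6% = 2.94%.
Via Kestrel → Ironvale: 41% × 7% × 6% = 0.1722%.
Via Redfern: 81% × 79% = 63.99%.
Total: 2.94% + 0.1722% + 63.99% = 67.1022%.
Rounded: 67.10%.

67.10%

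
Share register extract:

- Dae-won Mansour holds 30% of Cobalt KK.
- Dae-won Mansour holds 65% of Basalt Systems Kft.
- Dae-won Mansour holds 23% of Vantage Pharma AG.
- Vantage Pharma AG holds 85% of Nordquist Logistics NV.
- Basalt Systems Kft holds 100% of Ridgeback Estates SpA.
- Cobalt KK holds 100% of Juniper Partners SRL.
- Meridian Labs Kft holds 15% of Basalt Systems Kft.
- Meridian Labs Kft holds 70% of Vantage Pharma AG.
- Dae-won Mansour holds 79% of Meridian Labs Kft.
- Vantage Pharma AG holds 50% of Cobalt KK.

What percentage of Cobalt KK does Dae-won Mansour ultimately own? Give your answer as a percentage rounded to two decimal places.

Dae-won reaches Cobalt along 3 paths.
Via Meridian → Vantage: 79% × 70% × 50% = 27.65%.
Via Vantage: 23% × 50% = 11.5%.
Direct stake: 30% = 30%.
Total: 27.65% + 11.5% + 30% = 69.15%.

69.15%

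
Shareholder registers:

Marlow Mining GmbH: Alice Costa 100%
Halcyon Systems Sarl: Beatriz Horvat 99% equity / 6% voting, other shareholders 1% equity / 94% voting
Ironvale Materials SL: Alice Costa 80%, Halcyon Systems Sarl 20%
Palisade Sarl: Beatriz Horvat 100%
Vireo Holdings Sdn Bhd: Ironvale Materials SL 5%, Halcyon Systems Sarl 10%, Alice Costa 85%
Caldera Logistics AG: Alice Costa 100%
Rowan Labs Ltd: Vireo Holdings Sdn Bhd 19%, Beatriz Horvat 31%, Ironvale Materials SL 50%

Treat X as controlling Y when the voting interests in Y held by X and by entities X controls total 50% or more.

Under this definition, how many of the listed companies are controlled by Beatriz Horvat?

1

Beatriz holds 100% of Palisade, so Beatriz controls Palisade.
No other company's threshold is met.
Beatriz controls 1 company.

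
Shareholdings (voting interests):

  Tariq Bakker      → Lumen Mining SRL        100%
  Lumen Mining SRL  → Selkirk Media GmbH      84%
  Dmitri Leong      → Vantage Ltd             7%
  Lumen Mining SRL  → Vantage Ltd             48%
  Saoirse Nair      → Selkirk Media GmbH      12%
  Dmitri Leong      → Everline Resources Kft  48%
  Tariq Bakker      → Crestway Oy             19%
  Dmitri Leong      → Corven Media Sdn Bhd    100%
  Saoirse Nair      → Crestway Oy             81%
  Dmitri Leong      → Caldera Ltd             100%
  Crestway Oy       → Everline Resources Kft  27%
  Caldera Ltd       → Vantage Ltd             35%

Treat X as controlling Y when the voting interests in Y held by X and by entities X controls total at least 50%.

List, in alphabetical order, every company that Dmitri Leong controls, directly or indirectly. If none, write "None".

Caldera Ltd, Corven Media Sdn Bhd

Dmitri holds 100% of Corven, so Dmitri controls Corven.
Dmitri holds 100% of Caldera, so Dmitri controls Caldera.
No other company's threshold is met.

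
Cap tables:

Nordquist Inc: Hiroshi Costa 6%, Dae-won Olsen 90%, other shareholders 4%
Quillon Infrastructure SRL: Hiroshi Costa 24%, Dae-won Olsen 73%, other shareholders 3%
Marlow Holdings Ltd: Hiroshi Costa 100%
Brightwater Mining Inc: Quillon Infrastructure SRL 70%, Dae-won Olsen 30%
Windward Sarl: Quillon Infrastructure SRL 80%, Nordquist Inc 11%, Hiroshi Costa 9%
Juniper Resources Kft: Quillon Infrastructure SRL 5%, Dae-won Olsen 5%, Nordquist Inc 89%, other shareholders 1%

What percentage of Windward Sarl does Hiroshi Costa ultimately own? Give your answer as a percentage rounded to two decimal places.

Hiroshi reaches Windward along 3 paths.
Via Quillon: 24% × 80% = 19.2%.
Via Nordquist: 6% × 11% = 0.66%.
Direct stake: 9% = 9%.
Total: 19.2% + 0.66% + 9% = 28.86%.

28.86%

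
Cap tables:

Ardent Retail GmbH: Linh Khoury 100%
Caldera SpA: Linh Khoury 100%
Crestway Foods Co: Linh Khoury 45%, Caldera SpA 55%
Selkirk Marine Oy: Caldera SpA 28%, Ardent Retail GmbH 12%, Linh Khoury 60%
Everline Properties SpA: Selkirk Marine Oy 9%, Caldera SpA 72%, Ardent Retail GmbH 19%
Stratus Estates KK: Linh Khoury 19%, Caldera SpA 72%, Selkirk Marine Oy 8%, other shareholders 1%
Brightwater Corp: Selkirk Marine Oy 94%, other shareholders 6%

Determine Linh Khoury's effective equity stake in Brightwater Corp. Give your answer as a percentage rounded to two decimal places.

94.00%

Linh reaches Brightwater along 3 paths.
Via Caldera → Selkirk: 100% × 28% × 94% = 26.32%.
Via Ardent → Selkirk: 100% × 12% × 94% = 11.28%.
Via Selkirk: 60% × 94% = 56.4%.
Total: 26.32% + 11.28% + 56.4% = 94%.
Rounded: 94.00%.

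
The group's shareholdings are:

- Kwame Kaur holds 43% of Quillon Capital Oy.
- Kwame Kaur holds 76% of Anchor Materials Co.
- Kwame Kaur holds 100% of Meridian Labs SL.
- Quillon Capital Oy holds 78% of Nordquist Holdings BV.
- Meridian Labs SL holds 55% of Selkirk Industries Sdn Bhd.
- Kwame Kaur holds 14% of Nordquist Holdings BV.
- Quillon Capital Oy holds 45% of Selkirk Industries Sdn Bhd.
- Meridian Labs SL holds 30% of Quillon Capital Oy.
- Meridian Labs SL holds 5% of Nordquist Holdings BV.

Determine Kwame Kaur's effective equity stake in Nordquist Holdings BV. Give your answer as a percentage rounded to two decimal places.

75.94%

Kwame reaches Nordquist along 4 paths.
Via Meridian → Quillon: 100% × 30% × 78% = 23.4%.
Via Quillon: 43% × 78% = 33.54%.
Direct stake: 14% = 14%.
Via Meridian: 100% × 5% = 5%.
Total: 23.4% + 33.54% + 14% + 5% = 75.94%.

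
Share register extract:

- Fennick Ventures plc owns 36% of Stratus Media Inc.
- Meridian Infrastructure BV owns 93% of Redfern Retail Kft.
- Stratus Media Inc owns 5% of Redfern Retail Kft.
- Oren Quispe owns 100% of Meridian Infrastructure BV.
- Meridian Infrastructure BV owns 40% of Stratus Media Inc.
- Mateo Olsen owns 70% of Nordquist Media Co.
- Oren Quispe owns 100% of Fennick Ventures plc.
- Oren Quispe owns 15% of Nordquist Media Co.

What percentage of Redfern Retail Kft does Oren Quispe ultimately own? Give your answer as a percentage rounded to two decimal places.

Oren reaches Redfern along 3 paths.
Via Meridian: 100% × 93% = 93%.
Via Meridian → Stratus: 100% × 40% × 5% = 2%.
Via Fennick → Stratus: 100% × 36% × 5% = 1.8%.
Total: 93% + 2% + 1.8% = 96.8%.
Rounded: 96.80%.

96.80%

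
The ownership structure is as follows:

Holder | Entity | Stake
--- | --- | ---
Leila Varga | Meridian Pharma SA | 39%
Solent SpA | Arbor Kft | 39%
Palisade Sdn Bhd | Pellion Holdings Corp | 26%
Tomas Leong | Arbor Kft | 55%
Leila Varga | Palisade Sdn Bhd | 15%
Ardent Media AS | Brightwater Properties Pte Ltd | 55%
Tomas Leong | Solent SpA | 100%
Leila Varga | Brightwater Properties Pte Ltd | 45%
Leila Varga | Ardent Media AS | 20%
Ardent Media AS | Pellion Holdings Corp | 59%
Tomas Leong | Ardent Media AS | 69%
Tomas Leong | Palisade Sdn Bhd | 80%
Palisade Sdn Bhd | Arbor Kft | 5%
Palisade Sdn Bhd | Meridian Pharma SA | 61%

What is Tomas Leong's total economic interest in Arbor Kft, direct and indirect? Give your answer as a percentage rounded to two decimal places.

98.00%

Tomas reaches Arbor along 3 paths.
Via Solent: 100% × 39% = 39%.
Direct stake: 55% = 55%.
Via Palisade: 80% × 5% = 4%.
Total: 39% + 55% + 4% = 98%.
Rounded: 98.00%.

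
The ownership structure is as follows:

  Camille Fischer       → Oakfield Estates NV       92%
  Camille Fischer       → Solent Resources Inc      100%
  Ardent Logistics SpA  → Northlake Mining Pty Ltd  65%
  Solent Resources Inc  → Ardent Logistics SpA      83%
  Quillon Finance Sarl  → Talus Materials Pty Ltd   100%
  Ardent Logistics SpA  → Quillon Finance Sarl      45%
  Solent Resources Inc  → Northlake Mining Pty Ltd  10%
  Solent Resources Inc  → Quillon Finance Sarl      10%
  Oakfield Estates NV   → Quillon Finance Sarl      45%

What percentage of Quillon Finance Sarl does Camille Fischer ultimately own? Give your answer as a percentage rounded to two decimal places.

88.75%

Camille reaches Quillon along 3 paths.
Via Solent: 100% × 10% = 10%.
Via Solent → Ardent: 100% × 83% × 45% = 37.35%.
Via Oakfield: 92% × 45% = 41.4%.
Total: 10% + 37.35% + 41.4% = 88.75%.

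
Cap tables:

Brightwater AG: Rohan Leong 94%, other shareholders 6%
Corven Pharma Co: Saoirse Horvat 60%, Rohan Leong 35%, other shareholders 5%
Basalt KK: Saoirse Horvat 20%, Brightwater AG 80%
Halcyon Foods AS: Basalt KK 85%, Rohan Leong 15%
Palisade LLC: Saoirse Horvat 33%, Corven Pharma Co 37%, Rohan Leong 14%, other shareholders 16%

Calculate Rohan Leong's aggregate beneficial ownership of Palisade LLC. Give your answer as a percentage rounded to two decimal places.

Rohan reaches Palisade along 2 paths.
Via Corven: 35% × 37% = 12.95%.
Direct stake: 14% = 14%.
Total: 12.95% + 14% = 26.95%.

26.95%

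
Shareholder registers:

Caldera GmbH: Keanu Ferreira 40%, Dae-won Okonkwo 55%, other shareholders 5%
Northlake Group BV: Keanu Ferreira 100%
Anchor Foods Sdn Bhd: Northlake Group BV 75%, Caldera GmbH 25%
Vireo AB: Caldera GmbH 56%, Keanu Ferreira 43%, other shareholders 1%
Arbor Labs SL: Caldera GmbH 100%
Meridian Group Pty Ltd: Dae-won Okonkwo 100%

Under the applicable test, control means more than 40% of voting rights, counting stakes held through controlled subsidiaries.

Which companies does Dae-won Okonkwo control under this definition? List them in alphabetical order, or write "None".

Dae-won holds 55% of Caldera, so Dae-won controls Caldera.
Caldera holds 56% of Vireo, so Dae-won controls Vireo.
Caldera holds 100% of Arbor, so Dae-won controls Arbor.
Dae-won holds 100% of Meridian, so Dae-won controls Meridian.
No other company's threshold is met.

Arbor Labs SL, Caldera GmbH, Meridian Group Pty Ltd, Vireo AB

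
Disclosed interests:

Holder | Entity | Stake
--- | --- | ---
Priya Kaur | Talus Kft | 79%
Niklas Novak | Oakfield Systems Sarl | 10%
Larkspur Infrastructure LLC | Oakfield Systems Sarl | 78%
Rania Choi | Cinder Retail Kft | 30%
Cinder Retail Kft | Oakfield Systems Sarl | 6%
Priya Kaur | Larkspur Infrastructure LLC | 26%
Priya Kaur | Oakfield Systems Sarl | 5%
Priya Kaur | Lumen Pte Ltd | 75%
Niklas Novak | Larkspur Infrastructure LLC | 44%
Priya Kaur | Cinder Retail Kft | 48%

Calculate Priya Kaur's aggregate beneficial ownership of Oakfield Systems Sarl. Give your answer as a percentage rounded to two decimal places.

28.16%

Priya reaches Oakfield along 3 paths.
Via Larkspur: 26% × 78% = 20.28%.
Via Cinder: 48% × 6% = 2.88%.
Direct stake: 5% = 5%.
Total: 20.28% + 2.88% + 5% = 28.16%.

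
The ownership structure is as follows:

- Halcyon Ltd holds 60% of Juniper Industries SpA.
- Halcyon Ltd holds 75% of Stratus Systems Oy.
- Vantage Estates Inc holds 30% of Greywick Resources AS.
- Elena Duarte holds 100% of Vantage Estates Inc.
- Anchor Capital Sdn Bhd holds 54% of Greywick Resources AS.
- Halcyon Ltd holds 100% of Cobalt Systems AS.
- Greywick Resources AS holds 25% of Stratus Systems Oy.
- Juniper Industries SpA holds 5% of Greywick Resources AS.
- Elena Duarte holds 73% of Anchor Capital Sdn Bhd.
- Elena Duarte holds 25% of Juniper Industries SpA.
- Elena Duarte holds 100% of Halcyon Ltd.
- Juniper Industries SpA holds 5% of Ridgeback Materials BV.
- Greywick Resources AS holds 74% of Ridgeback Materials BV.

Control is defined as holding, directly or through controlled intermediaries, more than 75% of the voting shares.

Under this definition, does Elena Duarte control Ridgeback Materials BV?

No

Elena holds 100% of Halcyon, so Elena controls Halcyon.
Elena holds 100% of Vantage, so Elena controls Vantage.
Elena and Halcyon together hold 25% + 60% = 85% of Juniper, so Elena controls Juniper.
Halcyon holds 100% of Cobalt, so Elena controls Cobalt.
In Ridgeback, Elena's side holds only 5%, not > 75%.
So Elena does not control Ridgeback.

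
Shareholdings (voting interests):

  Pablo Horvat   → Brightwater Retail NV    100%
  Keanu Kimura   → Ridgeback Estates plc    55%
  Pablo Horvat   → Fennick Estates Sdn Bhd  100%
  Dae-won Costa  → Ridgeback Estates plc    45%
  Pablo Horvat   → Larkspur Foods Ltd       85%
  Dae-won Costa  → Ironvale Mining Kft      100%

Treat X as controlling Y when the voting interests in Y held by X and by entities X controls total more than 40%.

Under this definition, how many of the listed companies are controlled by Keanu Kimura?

Keanu holds 55% of Ridgeback, so Keanu controls Ridgeback.
No other company's threshold is met.
Keanu controls 1 company.

1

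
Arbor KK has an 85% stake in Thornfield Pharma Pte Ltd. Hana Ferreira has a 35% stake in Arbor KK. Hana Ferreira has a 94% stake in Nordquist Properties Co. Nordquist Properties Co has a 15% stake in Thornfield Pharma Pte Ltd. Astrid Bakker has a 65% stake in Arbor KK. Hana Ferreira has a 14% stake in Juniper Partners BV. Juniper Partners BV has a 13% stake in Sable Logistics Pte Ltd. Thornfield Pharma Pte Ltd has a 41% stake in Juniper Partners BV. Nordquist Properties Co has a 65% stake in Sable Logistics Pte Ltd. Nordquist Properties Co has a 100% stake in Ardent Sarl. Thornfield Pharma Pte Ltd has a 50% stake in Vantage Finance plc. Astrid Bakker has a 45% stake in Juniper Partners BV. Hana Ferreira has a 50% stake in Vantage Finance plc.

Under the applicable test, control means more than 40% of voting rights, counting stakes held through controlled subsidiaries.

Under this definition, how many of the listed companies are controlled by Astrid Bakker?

4

Astrid holds 65% of Arbor, so Astrid controls Arbor.
Arbor holds 85% of Thornfield, so Astrid controls Thornfield.
Astrid and Thornfield together hold 45% + 41% = 86% of Juniper, so Astrid controls Juniper.
Thornfield holds 50% of Vantage, so Astrid controls Vantage.
No other company's threshold is met.
Astrid controls 4 companies.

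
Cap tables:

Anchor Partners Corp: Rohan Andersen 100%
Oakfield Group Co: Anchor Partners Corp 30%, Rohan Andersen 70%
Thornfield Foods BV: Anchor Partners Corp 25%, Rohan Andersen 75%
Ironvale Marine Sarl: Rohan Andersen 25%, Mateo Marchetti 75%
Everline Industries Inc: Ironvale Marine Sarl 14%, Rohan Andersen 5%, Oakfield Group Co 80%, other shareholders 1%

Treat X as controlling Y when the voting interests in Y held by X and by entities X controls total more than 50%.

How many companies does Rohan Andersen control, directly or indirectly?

Rohan holds 100% of Anchor, so Rohan controls Anchor.
Anchor and Rohan together hold 30% + 70% = 100% of Oakfield, so Rohan controls Oakfield.
Anchor and Rohan together hold 25% + 75% = 100% of Thornfield, so Rohan controls Thornfield.
Rohan and Oakfield together hold 5% + 80% = 85% of Everline, so Rohan controls Everline.
No other company's threshold is met.
Rohan controls 4 companies.

4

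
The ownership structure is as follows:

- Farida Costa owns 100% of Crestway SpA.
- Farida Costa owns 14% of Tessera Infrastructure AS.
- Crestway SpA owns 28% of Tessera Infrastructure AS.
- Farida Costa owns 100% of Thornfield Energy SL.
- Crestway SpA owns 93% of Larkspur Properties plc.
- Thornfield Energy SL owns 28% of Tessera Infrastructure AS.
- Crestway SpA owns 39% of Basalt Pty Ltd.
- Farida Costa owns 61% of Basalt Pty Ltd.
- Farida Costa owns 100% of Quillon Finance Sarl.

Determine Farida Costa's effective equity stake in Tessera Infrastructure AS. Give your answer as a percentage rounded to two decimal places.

70.00%

Farida reaches Tessera along 3 paths.
Via Thornfield: 100% × 28% = 28%.
Via Crestway: 100% × 28% = 28%.
Direct stake: 14% = 14%.
Total: 28% + 28% + 14% = 70%.
Rounded: 70.00%.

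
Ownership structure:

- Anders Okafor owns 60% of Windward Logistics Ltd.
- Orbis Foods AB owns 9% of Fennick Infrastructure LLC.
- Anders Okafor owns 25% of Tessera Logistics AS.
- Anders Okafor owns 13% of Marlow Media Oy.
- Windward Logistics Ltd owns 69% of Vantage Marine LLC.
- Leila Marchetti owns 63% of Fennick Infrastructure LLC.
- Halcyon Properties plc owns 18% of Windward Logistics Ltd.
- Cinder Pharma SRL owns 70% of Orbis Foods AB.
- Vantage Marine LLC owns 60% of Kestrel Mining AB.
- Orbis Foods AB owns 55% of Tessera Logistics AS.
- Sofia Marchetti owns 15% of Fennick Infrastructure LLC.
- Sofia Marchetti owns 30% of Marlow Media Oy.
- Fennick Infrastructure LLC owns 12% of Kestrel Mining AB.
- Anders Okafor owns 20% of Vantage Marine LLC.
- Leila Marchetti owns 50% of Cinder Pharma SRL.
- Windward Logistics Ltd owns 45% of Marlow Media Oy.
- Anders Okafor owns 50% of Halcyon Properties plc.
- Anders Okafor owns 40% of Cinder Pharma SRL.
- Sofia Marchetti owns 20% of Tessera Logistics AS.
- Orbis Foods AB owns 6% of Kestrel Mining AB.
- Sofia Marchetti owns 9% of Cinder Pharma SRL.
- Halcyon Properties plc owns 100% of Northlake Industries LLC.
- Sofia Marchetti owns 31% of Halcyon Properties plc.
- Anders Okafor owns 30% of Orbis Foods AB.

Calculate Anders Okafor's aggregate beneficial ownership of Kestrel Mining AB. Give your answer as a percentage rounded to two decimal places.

Anders reaches Kestrel along 7 paths.
Via Cinder → Orbis → Fennick: 40% × 70% × 9% × 12% = 0.3024%.
Via Orbis → Fennick: 30% × 9% × 12% = 0.324%.
Via Vantage: 20% × 60% = 12%.
Via Windward → Vantage: 60% × 69% × 60% = 24.84%.
Via Halcyon → Windward → Vantage: 50% × 18% × 69% × 60% = 3.726%.
Via Cinder → Orbis: 40% × 70% × 6% = 1.68%.
Via Orbis: 30% × 6% = 1.8%.
Total: 0.3024% + 0.324% + 12% + 24.84% + 3.726% + 1.68% + 1.8% = 44.6724%.
Rounded: 44.67%.

44.67%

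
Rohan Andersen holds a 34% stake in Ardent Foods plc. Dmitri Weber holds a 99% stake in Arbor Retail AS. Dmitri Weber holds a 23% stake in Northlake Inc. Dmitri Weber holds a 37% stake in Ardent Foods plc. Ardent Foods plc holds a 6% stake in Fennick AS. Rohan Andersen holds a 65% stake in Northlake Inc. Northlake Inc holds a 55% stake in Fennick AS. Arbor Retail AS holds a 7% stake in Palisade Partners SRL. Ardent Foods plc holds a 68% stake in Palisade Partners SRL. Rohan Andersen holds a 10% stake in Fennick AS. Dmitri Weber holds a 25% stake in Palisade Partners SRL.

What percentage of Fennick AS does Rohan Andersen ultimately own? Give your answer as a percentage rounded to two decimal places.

Rohan reaches Fennick along 3 paths.
Via Northlake: 65% × 55% = 35.75%.
Direct stake: 10% = 10%.
Via Ardent: 34% × 6% = 2.04%.
Total: 35.75% + 10% + 2.04% = 47.79%.

47.79%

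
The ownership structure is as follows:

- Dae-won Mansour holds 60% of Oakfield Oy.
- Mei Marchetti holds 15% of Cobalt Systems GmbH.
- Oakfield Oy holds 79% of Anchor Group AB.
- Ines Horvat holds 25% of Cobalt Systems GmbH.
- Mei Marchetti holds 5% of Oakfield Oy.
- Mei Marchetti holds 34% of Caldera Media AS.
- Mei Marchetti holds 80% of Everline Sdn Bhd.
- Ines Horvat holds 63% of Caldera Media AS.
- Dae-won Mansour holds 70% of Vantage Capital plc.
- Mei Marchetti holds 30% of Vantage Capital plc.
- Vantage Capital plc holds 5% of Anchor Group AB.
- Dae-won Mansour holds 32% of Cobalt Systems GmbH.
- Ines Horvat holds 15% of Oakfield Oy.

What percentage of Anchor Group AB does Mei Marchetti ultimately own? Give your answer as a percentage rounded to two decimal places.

5.45%

Mei reaches Anchor along 2 paths.
Via Oakfield: 5% × 79% = 3.95%.
Via Vantage: 30% × 5% = 1.5%.
Total: 3.95% + 1.5% = 5.45%.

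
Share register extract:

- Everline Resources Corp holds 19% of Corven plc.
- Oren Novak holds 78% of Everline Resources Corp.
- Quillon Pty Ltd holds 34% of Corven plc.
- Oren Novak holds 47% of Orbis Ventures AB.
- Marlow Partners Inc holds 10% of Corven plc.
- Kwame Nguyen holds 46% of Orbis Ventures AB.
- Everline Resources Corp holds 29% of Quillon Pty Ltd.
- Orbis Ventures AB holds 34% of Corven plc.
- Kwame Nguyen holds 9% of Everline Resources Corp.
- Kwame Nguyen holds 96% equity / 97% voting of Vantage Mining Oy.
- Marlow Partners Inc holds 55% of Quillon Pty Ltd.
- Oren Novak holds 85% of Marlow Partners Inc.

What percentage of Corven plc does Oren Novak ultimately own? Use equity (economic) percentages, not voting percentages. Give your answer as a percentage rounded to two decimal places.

Oren reaches Corven along 5 paths.
Via Everline: 78% × 19% = 14.82%.
Via Everline → Quillon: 78% × 29% × 34% = 7.6908%.
Via Marlow → Quillon: 85% × 55% × 34% = 15.895%.
Via Orbis: 47% × 34% = 15.98%.
Via Marlow: 85% × 10% = 8.5%.
Total: 14.82% + 7.6908% + 15.895% + 15.98% + 8.5% = 62.8858%.
Rounded: 62.89%.

62.89%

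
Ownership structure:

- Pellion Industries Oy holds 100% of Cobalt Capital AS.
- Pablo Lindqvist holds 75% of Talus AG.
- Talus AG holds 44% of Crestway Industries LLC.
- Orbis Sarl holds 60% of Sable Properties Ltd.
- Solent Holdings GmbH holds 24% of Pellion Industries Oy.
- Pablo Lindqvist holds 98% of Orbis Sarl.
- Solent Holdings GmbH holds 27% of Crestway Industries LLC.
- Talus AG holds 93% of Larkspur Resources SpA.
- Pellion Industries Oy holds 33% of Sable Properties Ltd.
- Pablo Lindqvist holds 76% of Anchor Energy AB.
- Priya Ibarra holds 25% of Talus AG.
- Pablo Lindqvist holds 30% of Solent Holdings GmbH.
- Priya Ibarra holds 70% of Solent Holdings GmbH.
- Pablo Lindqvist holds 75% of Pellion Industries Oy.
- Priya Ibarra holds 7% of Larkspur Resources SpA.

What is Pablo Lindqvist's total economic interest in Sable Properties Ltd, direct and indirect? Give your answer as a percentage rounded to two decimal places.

85.93%

Pablo reaches Sable along 3 paths.
Via Orbis: 98% × 60% = 58.8%.
Via Solent → Pellion: 30% × 24% × 33% = 2.376%.
Via Pellion: 75% × 33% = 24.75%.
Total: 58.8% + 2.376% + 24.75% = 85.926%.
Rounded: 85.93%.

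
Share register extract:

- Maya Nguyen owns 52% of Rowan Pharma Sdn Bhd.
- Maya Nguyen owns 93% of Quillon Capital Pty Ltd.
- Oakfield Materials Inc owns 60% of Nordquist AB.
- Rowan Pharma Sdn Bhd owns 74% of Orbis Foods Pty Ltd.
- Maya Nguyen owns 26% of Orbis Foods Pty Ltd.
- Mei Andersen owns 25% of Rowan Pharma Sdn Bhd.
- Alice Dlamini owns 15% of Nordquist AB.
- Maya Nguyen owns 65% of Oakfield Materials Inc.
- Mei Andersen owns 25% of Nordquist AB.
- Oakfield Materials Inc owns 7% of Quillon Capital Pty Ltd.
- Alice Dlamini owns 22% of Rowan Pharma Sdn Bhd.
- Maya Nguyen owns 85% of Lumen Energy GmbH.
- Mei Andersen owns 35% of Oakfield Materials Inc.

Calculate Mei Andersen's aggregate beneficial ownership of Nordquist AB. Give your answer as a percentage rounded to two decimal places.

46.00%

Mei reaches Nordquist along 2 paths.
Via Oakfield: 35% × 60% = 21%.
Direct stake: 25% = 25%.
Total: 21% + 25% = 46%.
Rounded: 46.00%.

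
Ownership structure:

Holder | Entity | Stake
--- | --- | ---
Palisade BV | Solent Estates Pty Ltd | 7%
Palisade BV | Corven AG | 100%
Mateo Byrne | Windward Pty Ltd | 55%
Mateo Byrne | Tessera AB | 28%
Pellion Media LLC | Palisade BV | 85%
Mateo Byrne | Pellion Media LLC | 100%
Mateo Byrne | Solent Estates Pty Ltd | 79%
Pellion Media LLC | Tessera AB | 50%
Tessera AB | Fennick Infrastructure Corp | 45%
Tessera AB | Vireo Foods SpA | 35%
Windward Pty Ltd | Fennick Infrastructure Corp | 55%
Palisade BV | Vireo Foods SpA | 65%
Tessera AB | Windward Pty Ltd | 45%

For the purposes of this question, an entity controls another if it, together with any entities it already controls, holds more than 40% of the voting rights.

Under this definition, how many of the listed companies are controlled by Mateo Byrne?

8

Mateo holds 100% of Pellion, so Mateo controls Pellion.
Pellion and Mateo together hold 50% + 28% = 78% of Tessera, so Mateo controls Tessera.
Tessera and Mateo together hold 45% + 55% = 100% of Windward, so Mateo controls Windward.
Pellion holds 85% of Palisade, so Mateo controls Palisade.
Tessera and Windward together hold 45% + 55% = 100% of Fennick, so Mateo controls Fennick.
Palisade holds 100% of Corven, so Mateo controls Corven.
Tessera and Palisade together hold 35% + 65% = 100% of Vireo, so Mateo controls Vireo.
Palisade and Mateo together hold 7% + 79% = 86% of Solent, so Mateo controls Solent.
Mateo controls 8 companies.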